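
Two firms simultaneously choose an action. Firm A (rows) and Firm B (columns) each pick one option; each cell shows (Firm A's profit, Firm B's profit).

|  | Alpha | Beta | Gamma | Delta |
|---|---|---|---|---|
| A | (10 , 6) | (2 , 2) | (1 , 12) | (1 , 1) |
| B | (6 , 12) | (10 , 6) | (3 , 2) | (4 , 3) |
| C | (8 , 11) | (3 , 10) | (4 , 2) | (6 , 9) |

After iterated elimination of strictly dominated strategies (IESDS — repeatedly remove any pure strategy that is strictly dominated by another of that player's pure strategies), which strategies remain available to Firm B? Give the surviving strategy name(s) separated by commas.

Alpha, Gamma

For Firm B, Alpha strictly dominates Beta on the remaining rows (A: 6>2, B: 12>6, C: 11>10); eliminate Beta.
For Firm A, C strictly dominates B on the remaining columns (Alpha: 8>6, Gamma: 4>3, Delta: 6>4); eliminate B.
For Firm B, Alpha strictly dominates Delta on the remaining rows (A: 6>1, C: 11>9); eliminate Delta.
Among the remaining strategies, none is strictly dominated by another pure strategy of the same player, so the elimination stops.
Surviving strategies — Firm A: {A, C}; Firm B: {Alpha, Gamma}.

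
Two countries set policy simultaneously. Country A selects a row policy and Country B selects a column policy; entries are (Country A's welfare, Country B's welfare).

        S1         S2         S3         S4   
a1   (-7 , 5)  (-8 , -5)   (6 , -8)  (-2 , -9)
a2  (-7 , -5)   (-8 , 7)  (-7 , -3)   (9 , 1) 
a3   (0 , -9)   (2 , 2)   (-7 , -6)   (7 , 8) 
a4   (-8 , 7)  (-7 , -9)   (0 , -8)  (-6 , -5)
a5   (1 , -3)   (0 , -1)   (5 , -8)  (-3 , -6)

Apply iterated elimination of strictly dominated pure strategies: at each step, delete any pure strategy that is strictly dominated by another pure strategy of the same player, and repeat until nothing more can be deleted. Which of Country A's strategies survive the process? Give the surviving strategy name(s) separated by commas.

Row a4 is eliminated: a5 beats it against every remaining column (S1: 1>-8, S2: 0>-7, S3: 5>0, S4: -3>-6).
For Country B, S2 strictly dominates S3 on the remaining rows (a1: -5>-8, a2: 7>-3, a3: 2>-6, a5: -1>-8); eliminate S3.
Row a1 is eliminated: a3 beats it against every remaining column (S1: 0>-7, S2: 2>-8, S4: 7>-2).
Column S1 is eliminated: S2 beats it against every remaining row (a2: 7>-5, a3: 2>-9, a5: -1>-3).
Row a5 is eliminated: a3 beats it against every remaining column (S2: 2>0, S4: 7>-3).
Among the remaining strategies, none is strictly dominated by another pure strategy of the same player, so the elimination stops.
Surviving strategies — Country A: {a2, a3}; Country B: {S2, S4}.

a2, a3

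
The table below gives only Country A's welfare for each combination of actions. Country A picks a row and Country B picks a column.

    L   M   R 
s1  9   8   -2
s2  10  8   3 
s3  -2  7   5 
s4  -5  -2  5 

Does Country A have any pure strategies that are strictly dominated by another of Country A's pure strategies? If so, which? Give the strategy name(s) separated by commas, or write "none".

s1 is not dominated — it holds its own against s2 at M (8=8); s3 at L (9>-2); s4 at L (9>-5).
Nothing dominates s2: s1 at L (10>9); s3 at L (10>-2); s4 at L (10>-5).
Nothing dominates s3: s1 at R (5>-2); s2 at R (5>3); s4 at L (-2>-5).
Nothing dominates s4: s1 at R (5>-2); s2 at R (5>3); s3 at R (5=5).

none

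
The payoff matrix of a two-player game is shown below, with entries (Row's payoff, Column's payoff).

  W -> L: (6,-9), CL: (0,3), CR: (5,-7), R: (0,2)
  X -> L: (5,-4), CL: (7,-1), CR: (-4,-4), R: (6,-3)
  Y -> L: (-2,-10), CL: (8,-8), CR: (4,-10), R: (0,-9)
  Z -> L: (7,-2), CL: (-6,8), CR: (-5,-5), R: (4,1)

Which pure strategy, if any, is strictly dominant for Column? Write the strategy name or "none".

CL vs L: W: 3>-9, X: -1>-4, Y: -8>-10, Z: 8>-2.
CL vs CR: W: 3>-7, X: -1>-4, Y: -8>-10, Z: 8>-5.
CL vs R: W: 3>2, X: -1>-3, Y: -8>-9, Z: 8>1.
CL strictly beats every other strategy against every opponent action, so it is strictly dominant.

CL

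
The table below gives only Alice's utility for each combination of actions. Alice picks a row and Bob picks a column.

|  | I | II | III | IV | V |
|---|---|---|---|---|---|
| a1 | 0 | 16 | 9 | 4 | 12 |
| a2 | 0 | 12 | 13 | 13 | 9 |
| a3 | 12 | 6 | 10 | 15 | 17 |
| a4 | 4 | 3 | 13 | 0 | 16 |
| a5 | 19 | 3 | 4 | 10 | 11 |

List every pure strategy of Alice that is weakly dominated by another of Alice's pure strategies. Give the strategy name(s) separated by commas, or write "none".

Nothing dominates a1: a2 at II (16>12); a3 at II (16>6); a4 at II (16>3); a5 at II (16>3).
a2: no other strategy beats it everywhere (a1 at III (13>9); a3 at II (12>6); a4 at II (12>3); a5 at II (12>3)).
a3 is not dominated — it holds its own against a1 at I (12>0); a2 at I (12>0); a4 at I (12>4); a5 at II (6>3).
a4: no other strategy beats it everywhere (a1 at I (4>0); a2 at I (4>0); a3 at III (13>10); a5 at III (13>4)).
a5: no other strategy beats it everywhere (a1 at I (19>0); a2 at I (19>0); a3 at I (19>12); a4 at I (19>4)).

none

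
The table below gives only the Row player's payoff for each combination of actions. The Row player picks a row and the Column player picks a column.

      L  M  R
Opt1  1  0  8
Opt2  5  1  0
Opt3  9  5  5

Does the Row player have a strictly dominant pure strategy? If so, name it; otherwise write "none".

none

Opt1 fails to dominate Opt2 at L (1<5).
Opt2 fails to dominate Opt1 at R (0<8).
Opt3 fails to dominate Opt1 at R (5<8).
No single strategy dominates all the others.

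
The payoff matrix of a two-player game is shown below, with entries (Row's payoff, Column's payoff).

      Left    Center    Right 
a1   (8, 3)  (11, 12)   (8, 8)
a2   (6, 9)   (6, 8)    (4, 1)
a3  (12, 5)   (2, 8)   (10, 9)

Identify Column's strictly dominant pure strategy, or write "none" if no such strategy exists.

Left fails to dominate Center at a1 (3<12).
Center fails to dominate Left at a2 (8<9).
Right fails to dominate Left at a2 (1<9).
No single strategy dominates all the others.

none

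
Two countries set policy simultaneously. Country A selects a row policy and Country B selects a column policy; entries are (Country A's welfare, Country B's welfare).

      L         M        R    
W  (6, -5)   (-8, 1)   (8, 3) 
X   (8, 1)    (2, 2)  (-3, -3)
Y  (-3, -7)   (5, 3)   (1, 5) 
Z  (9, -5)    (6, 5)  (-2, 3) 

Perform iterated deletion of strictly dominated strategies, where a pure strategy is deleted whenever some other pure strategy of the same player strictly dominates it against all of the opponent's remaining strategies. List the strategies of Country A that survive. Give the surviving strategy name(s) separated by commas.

W, Y, Z

Row X is eliminated: Z beats it against every remaining column (L: 9>8, M: 6>2, R: -2>-3).
Column L is eliminated: M beats it against every remaining row (W: 1>-5, Y: 3>-7, Z: 5>-5).
Among the remaining strategies, none is strictly dominated by another pure strategy of the same player, so the elimination stops.
Surviving strategies — Country A: {W, Y, Z}; Country B: {M, R}.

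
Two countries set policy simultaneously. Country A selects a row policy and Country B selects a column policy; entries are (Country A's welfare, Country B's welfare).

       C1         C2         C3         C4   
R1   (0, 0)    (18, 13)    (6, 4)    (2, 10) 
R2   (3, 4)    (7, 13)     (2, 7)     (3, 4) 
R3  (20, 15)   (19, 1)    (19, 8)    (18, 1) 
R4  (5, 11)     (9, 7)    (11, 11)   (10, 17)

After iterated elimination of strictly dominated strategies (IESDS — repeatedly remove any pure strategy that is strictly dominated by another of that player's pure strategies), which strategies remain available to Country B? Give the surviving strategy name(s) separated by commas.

Country A's strategy R1 is strictly dominated by R3 (C1: 20>0, C2: 19>18, C3: 19>6, C4: 18>2) and is removed.
Row R2 is eliminated: R3 beats it against every remaining column (C1: 20>3, C2: 19>7, C3: 19>2, C4: 18>3).
For Country A, R3 strictly dominates R4 on the remaining columns (C1: 20>5, C2: 19>9, C3: 19>11, C4: 18>10); eliminate R4.
For Country B, C1 strictly dominates C2 on the remaining rows (R3: 15>1); eliminate C2.
Country B's strategy C3 is strictly dominated by C1 (R3: 15>8) and is removed.
Column C4 is eliminated: C1 beats it against every remaining row (R3: 15>1).
Among the remaining strategies, none is strictly dominated by another pure strategy of the same player, so the elimination stops.
Surviving strategies — Country A: {R3}; Country B: {C1}.

C1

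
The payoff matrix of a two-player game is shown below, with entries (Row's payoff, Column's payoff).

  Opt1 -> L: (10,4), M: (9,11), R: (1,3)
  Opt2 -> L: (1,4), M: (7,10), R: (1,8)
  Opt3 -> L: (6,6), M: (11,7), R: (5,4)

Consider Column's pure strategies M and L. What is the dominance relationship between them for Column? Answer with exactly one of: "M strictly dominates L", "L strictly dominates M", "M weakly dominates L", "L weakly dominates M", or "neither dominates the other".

Compare M to L across each opponent action: Opt1: 11>4, Opt2: 10>4, Opt3: 7>6.
Every comparison favours M, so M strictly dominates L.

M strictly dominates L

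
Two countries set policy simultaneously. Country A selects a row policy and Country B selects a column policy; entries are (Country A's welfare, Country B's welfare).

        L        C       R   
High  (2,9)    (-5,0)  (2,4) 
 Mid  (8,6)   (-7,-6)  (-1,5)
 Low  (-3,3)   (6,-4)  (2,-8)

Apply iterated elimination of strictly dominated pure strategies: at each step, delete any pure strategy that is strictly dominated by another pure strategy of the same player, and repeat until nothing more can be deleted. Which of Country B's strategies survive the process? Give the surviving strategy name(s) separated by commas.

L

Country B's strategy C is strictly dominated by L (High: 9>0, Mid: 6>-6, Low: 3>-4) and is removed.
Column R is eliminated: L beats it against every remaining row (High: 9>4, Mid: 6>5, Low: 3>-8).
Row High is eliminated: Mid beats it against every remaining column (L: 8>2).
For Country A, Mid strictly dominates Low on the remaining columns (L: 8>-3); eliminate Low.
Among the remaining strategies, none is strictly dominated by another pure strategy of the same player, so the elimination stops.
Surviving strategies — Country A: {Mid}; Country B: {L}.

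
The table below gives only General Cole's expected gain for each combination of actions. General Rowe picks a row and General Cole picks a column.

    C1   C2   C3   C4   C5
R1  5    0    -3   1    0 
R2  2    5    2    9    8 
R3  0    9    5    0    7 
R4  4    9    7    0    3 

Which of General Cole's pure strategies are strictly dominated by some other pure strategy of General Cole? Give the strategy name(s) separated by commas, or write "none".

C3

Nothing dominates C1: C2 at R1 (5>0); C3 at R1 (5>-3); C4 at R1 (5>1); C5 at R1 (5>0).
Nothing dominates C2: C1 at R2 (5>2); C3 at R1 (0>-3); C4 at R3 (9>0); C5 at R1 (0=0).
C3 is strictly dominated by C2 (R1: 0>-3, R2: 5>2, R3: 9>5, R4: 9>7).
C4: no other strategy beats it everywhere (C1 at R2 (9>2); C2 at R1 (1>0); C3 at R1 (1>-3); C5 at R1 (1>0)).
Nothing dominates C5: C1 at R2 (8>2); C2 at R1 (0=0); C3 at R1 (0>-3); C4 at R3 (7>0).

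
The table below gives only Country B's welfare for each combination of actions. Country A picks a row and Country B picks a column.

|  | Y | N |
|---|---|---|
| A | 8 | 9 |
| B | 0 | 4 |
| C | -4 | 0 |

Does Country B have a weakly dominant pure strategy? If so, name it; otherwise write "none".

N vs Y: A: 9>8, B: 4>0, C: 0>-4.
N is at least as good as every other strategy against every opponent action, so it is weakly dominant.

N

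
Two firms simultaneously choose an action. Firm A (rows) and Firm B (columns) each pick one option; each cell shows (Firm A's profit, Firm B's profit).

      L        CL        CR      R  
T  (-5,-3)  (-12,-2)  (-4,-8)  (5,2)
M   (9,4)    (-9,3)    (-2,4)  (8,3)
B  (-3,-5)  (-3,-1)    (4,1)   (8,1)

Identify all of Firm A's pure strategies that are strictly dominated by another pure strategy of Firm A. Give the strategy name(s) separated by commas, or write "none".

T

T is strictly dominated by M (L: 9>-5, CL: -9>-12, CR: -2>-4, R: 8>5).
M is not dominated — it holds its own against T at L (9>-5); B at L (9>-3).
B: no other strategy beats it everywhere (T at L (-3>-5); M at CL (-3>-9)).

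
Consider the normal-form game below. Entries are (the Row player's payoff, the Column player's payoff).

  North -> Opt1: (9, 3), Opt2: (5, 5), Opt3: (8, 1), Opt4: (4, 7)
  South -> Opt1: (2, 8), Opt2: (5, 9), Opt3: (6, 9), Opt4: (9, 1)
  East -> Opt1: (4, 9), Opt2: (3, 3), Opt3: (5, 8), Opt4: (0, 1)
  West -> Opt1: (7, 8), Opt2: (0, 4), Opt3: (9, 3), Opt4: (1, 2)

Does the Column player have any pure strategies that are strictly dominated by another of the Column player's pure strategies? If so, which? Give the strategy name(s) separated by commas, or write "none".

none

Nothing dominates Opt1: Opt2 at East (9>3); Opt3 at North (3>1); Opt4 at South (8>1).
Opt2 is not dominated — it holds its own against Opt1 at North (5>3); Opt3 at North (5>1); Opt4 at South (9>1).
Nothing dominates Opt3: Opt1 at South (9>8); Opt2 at South (9=9); Opt4 at South (9>1).
Opt4: no other strategy beats it everywhere (Opt1 at North (7>3); Opt2 at North (7>5); Opt3 at North (7>1)).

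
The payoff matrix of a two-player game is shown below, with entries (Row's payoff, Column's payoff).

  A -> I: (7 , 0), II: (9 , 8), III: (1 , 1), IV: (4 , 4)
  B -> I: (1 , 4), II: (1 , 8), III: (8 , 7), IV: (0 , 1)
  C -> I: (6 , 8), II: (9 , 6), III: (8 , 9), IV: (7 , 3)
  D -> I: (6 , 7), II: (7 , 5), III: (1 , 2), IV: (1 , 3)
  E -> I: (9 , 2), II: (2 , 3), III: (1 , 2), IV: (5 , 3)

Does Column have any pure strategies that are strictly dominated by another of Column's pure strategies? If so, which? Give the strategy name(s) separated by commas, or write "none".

I is not dominated — it holds its own against II at C (8>6); III at D (7>2); IV at B (4>1).
II is not dominated — it holds its own against I at A (8>0); III at A (8>1); IV at A (8>4).
III: no other strategy beats it everywhere (I at A (1>0); II at C (9>6); IV at B (7>1)).
IV is not dominated — it holds its own against I at A (4>0); II at E (3=3); III at A (4>1).

none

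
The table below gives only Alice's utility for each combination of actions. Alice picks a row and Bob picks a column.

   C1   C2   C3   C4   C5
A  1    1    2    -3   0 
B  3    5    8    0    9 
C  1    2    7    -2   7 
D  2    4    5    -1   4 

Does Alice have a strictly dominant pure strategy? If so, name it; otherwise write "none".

B vs A: C1: 3>1, C2: 5>1, C3: 8>2, C4: 0>-3, C5: 9>0.
B vs C: C1: 3>1, C2: 5>2, C3: 8>7, C4: 0>-2, C5: 9>7.
B vs D: C1: 3>2, C2: 5>4, C3: 8>5, C4: 0>-1, C5: 9>4.
B strictly beats every other strategy against every opponent action, so it is strictly dominant.

B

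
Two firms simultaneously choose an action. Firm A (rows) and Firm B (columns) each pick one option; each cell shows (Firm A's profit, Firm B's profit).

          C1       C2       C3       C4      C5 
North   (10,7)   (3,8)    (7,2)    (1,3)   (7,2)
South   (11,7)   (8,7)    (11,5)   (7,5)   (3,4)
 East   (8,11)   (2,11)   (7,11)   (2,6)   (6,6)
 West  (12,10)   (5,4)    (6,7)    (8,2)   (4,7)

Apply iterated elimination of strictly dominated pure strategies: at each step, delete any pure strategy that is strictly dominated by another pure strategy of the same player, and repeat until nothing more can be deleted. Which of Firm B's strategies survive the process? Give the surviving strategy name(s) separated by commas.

Column C4 is eliminated: C1 beats it against every remaining row (North: 7>3, South: 7>5, East: 11>6, West: 10>2).
Column C5 is eliminated: C1 beats it against every remaining row (North: 7>2, South: 7>4, East: 11>6, West: 10>7).
Row North is eliminated: South beats it against every remaining column (C1: 11>10, C2: 8>3, C3: 11>7).
Row East is eliminated: South beats it against every remaining column (C1: 11>8, C2: 8>2, C3: 11>7).
Column C3 is eliminated: C1 beats it against every remaining row (South: 7>5, West: 10>7).
Among the remaining strategies, none is strictly dominated by another pure strategy of the same player, so the elimination stops.
Surviving strategies — Firm A: {South, West}; Firm B: {C1, C2}.

C1, C2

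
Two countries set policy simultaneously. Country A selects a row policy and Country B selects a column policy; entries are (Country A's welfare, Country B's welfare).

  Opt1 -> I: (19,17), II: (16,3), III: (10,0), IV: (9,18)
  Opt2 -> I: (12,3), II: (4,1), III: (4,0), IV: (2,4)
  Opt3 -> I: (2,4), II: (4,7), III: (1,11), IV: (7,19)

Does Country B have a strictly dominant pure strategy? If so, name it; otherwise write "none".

IV

IV vs I: Opt1: 18>17, Opt2: 4>3, Opt3: 19>4.
IV vs II: Opt1: 18>3, Opt2: 4>1, Opt3: 19>7.
IV vs III: Opt1: 18>0, Opt2: 4>0, Opt3: 19>11.
IV strictly beats every other strategy against every opponent action, so it is strictly dominant.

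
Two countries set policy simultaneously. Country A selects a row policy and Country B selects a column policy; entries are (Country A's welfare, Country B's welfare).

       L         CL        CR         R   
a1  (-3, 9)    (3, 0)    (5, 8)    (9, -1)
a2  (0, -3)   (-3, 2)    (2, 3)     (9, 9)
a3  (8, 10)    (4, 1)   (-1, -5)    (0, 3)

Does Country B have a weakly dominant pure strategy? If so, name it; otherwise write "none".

none

L fails to dominate CL at a2 (-3<2).
CL fails to dominate L at a1 (0<9).
CR fails to dominate L at a1 (8<9).
R fails to dominate L at a1 (-1<9).
No single strategy dominates all the others.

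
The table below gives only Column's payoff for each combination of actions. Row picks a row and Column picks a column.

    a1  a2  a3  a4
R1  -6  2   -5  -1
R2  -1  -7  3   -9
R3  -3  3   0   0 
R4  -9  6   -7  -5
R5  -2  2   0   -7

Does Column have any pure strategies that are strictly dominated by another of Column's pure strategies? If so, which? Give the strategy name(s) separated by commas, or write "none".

a1 is strictly dominated by a3 (R1: -5>-6, R2: 3>-1, R3: 0>-3, R4: -7>-9, R5: 0>-2).
Nothing dominates a2: a1 at R1 (2>-6); a3 at R1 (2>-5); a4 at R1 (2>-1).
a3 is not dominated — it holds its own against a1 at R1 (-5>-6); a2 at R2 (3>-7); a4 at R2 (3>-9).
a4: dominated, since a2 does at least as well everywhere (R1: 2>-1, R2: -7>-9, R3: 3>0, R4: 6>-5, R5: 2>-7).

a1, a4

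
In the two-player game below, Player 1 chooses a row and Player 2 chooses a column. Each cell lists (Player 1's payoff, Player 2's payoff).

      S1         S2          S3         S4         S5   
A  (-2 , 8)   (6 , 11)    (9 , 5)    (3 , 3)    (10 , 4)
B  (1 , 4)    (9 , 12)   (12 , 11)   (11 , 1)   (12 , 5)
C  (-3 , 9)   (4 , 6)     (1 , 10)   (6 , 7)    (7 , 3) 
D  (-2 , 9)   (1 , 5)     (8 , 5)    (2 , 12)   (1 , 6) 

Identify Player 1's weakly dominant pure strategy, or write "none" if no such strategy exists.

B vs A: S1: 1>-2, S2: 9>6, S3: 12>9, S4: 11>3, S5: 12>10.
B vs C: S1: 1>-3, S2: 9>4, S3: 12>1, S4: 11>6, S5: 12>7.
B vs D: S1: 1>-2, S2: 9>1, S3: 12>8, S4: 11>2, S5: 12>1.
B is at least as good as every other strategy against every opponent action, so it is weakly dominant.

B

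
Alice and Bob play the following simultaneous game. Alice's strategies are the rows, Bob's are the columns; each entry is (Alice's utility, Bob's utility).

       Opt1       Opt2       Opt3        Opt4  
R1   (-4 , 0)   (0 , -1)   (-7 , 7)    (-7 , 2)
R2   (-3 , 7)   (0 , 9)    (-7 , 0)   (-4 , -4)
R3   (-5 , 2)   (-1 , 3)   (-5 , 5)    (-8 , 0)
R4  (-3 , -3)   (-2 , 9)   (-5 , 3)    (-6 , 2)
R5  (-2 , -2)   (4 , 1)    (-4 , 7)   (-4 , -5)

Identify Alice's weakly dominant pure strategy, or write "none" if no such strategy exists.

R5 vs R1: Opt1: -2>-4, Opt2: 4>0, Opt3: -4>-7, Opt4: -4>-7.
R5 vs R2: Opt1: -2>-3, Opt2: 4>0, Opt3: -4>-7, Opt4: -4=-4.
R5 vs R3: Opt1: -2>-5, Opt2: 4>-1, Opt3: -4>-5, Opt4: -4>-8.
R5 vs R4: Opt1: -2>-3, Opt2: 4>-2, Opt3: -4>-5, Opt4: -4>-6.
R5 is at least as good as every other strategy against every opponent action, so it is weakly dominant.

R5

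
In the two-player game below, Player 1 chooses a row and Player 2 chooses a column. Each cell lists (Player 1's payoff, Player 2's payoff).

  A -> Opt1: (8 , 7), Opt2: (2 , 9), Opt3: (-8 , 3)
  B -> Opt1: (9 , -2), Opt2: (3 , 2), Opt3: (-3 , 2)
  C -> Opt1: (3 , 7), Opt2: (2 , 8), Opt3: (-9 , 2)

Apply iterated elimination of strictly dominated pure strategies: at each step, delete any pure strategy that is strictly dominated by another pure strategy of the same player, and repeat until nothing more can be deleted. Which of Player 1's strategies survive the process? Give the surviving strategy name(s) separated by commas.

B

Row A is eliminated: B beats it against every remaining column (Opt1: 9>8, Opt2: 3>2, Opt3: -3>-8).
Player 1's strategy C is strictly dominated by B (Opt1: 9>3, Opt2: 3>2, Opt3: -3>-9) and is removed.
Column Opt1 is eliminated: Opt2 beats it against every remaining row (B: 2>-2).
Among the remaining strategies, none is strictly dominated by another pure strategy of the same player, so the elimination stops.
Surviving strategies — Player 1: {B}; Player 2: {Opt2, Opt3}.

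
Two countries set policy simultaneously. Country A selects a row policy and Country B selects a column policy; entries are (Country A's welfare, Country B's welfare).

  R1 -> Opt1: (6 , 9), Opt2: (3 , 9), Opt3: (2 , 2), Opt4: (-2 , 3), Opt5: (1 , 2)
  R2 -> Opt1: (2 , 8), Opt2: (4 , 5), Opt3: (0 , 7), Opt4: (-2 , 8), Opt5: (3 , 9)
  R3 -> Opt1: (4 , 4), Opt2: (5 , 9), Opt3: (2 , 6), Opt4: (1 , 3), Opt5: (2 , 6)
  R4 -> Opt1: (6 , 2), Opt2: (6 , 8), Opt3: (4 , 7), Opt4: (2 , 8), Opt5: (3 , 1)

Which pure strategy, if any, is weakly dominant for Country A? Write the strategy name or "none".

R4

R4 vs R1: Opt1: 6=6, Opt2: 6>3, Opt3: 4>2, Opt4: 2>-2, Opt5: 3>1.
R4 vs R2: Opt1: 6>2, Opt2: 6>4, Opt3: 4>0, Opt4: 2>-2, Opt5: 3=3.
R4 vs R3: Opt1: 6>4, Opt2: 6>5, Opt3: 4>2, Opt4: 2>1, Opt5: 3>2.
R4 is at least as good as every other strategy against every opponent action, so it is weakly dominant.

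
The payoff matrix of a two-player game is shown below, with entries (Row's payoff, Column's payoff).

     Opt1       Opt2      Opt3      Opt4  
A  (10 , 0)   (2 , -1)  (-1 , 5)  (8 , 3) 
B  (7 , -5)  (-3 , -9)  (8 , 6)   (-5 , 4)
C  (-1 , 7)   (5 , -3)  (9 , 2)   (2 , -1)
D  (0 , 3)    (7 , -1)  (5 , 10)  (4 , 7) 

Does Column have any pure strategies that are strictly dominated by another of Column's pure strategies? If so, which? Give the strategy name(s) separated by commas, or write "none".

Opt1: no other strategy beats it everywhere (Opt2 at A (0>-1); Opt3 at C (7>2); Opt4 at C (7>-1)).
Opt1 strictly dominates Opt2 — A: 0>-1, B: -5>-9, C: 7>-3, D: 3>-1.
Opt3: no other strategy beats it everywhere (Opt1 at A (5>0); Opt2 at A (5>-1); Opt4 at A (5>3)).
Opt4: dominated, since Opt3 does at least as well everywhere (A: 5>3, B: 6>4, C: 2>-1, D: 10>7).

Opt2, Opt4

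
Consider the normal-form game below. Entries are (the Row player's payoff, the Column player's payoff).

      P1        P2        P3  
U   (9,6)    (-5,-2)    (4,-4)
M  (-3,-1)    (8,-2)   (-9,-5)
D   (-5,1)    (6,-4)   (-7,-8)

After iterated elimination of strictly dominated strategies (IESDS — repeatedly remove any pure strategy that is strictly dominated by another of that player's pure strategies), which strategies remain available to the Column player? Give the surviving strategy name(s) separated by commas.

For the Column player, P1 strictly dominates P2 on the remaining rows (U: 6>-2, M: -1>-2, D: 1>-4); eliminate P2.
The Row player's strategy M is strictly dominated by U (P1: 9>-3, P3: 4>-9) and is removed.
Row D is eliminated: U beats it against every remaining column (P1: 9>-5, P3: 4>-7).
Column P3 is eliminated: P1 beats it against every remaining row (U: 6>-4).
Among the remaining strategies, none is strictly dominated by another pure strategy of the same player, so the elimination stops.
Surviving strategies — the Row player: {U}; the Column player: {P1}.

P1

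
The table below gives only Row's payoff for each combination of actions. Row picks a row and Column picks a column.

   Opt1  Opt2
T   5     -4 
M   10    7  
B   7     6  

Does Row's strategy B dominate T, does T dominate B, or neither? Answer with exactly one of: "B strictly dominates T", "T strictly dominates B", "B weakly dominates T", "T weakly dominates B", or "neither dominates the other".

Compare B to T across every action of Column: Opt1: 7>5, Opt2: 6>-4.
B gives a strictly higher payoff against every action of Column, so B strictly dominates T.

B strictly dominates T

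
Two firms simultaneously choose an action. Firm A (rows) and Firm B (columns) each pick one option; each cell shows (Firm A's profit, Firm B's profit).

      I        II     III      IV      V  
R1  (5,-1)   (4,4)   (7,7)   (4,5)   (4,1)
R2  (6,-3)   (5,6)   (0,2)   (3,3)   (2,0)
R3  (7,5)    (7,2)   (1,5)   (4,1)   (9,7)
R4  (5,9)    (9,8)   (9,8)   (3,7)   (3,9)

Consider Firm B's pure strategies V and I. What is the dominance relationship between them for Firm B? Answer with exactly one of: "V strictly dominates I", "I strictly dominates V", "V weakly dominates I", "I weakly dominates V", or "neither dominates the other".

V weakly dominates I

V's payoffs vs I's, by Firm A's action — R1: 1>-1, R2: 0>-3, R3: 7>5, R4: 9=9.
V is at least as good everywhere and strictly better somewhere (tied only at R4), so V weakly but not strictly dominates I.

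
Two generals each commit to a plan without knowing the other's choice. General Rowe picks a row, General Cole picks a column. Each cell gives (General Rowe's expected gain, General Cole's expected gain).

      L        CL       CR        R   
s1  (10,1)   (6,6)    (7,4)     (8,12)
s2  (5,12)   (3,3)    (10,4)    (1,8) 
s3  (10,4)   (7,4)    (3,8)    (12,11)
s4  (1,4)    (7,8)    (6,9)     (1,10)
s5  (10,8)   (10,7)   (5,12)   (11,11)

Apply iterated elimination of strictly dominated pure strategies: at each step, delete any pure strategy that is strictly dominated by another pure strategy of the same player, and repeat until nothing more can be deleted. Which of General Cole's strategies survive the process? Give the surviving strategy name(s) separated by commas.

Column CL is eliminated: R beats it against every remaining row (s1: 12>6, s2: 8>3, s3: 11>4, s4: 10>8, s5: 11>7).
General Rowe's strategy s4 is strictly dominated by s1 (L: 10>1, CR: 7>6, R: 8>1) and is removed.
Among the remaining strategies, none is strictly dominated by another pure strategy of the same player, so the elimination stops.
Surviving strategies — General Rowe: {s1, s2, s3, s5}; General Cole: {L, CR, R}.

L, CR, R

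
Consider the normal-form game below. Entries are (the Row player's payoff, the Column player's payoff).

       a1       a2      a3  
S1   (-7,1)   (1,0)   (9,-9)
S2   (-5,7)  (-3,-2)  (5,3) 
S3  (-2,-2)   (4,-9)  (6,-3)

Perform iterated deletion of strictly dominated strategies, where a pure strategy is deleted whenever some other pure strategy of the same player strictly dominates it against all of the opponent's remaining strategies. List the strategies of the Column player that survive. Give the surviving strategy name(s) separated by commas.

Row S2 is eliminated: S3 beats it against every remaining column (a1: -2>-5, a2: 4>-3, a3: 6>5).
For the Column player, a1 strictly dominates a2 on the remaining rows (S1: 1>0, S3: -2>-9); eliminate a2.
The Column player's strategy a3 is strictly dominated by a1 (S1: 1>-9, S3: -2>-3) and is removed.
The Row player's strategy S1 is strictly dominated by S3 (a1: -2>-7) and is removed.
Among the remaining strategies, none is strictly dominated by another pure strategy of the same player, so the elimination stops.
Surviving strategies — the Row player: {S3}; the Column player: {a1}.

a1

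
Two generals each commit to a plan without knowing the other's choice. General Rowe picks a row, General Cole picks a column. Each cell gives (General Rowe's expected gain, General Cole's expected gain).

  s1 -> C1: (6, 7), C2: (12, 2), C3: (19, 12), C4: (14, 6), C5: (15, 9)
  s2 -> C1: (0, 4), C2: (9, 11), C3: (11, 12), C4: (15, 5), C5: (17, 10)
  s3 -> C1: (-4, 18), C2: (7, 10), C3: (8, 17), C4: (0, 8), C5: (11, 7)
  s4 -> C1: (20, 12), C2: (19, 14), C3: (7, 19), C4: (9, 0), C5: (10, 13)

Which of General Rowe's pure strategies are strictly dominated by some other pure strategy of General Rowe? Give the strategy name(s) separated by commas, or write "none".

s3

Nothing dominates s1: s2 at C1 (6>0); s3 at C1 (6>-4); s4 at C3 (19>7).
s2 is not dominated — it holds its own against s1 at C4 (15>14); s3 at C1 (0>-4); s4 at C3 (11>7).
s3: dominated, since s1 does at least as well everywhere (C1: 6>-4, C2: 12>7, C3: 19>8, C4: 14>0, C5: 15>11).
s4 is not dominated — it holds its own against s1 at C1 (20>6); s2 at C1 (20>0); s3 at C1 (20>-4).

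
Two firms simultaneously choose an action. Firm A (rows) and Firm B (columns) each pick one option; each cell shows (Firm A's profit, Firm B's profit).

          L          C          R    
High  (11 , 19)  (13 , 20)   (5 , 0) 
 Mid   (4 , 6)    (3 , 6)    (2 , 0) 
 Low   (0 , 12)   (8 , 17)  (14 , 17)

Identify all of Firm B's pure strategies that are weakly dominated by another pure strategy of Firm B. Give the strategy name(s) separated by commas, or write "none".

L, R

C weakly dominates L — High: 20>19, Mid: 6=6, Low: 17>12.
Nothing dominates C: L at High (20>19); R at High (20>0).
R is weakly dominated by C (High: 20>0, Mid: 6>0, Low: 17=17).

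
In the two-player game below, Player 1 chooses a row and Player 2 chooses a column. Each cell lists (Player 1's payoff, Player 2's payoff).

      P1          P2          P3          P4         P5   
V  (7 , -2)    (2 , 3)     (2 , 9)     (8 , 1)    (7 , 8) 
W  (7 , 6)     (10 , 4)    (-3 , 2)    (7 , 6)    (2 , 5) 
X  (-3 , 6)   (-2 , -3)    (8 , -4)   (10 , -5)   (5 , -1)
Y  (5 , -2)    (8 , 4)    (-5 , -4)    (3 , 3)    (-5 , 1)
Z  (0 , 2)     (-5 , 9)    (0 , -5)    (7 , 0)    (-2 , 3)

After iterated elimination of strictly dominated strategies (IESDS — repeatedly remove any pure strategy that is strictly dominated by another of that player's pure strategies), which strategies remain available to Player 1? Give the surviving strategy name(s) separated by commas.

V, W, X

Player 1's strategy Y is strictly dominated by W (P1: 7>5, P2: 10>8, P3: -3>-5, P4: 7>3, P5: 2>-5) and is removed.
Player 1's strategy Z is strictly dominated by V (P1: 7>0, P2: 2>-5, P3: 2>0, P4: 8>7, P5: 7>-2) and is removed.
Column P2 is eliminated: P5 beats it against every remaining row (V: 8>3, W: 5>4, X: -1>-3).
Among the remaining strategies, none is strictly dominated by another pure strategy of the same player, so the elimination stops.
Surviving strategies — Player 1: {V, W, X}; Player 2: {P1, P3, P4, P5}.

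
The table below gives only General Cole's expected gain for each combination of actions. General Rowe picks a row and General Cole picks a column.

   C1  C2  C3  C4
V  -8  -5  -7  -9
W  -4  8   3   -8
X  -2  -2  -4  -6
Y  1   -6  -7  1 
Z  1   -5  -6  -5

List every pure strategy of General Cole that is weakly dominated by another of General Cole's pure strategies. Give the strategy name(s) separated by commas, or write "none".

C1 is not dominated — it holds its own against C2 at Y (1>-6); C3 at X (-2>-4); C4 at V (-8>-9).
C2 is not dominated — it holds its own against C1 at V (-5>-8); C3 at V (-5>-7); C4 at V (-5>-9).
C2 weakly dominates C3 — V: -5>-7, W: 8>3, X: -2>-4, Y: -6>-7, Z: -5>-6.
C4 is weakly dominated by C1 (V: -8>-9, W: -4>-8, X: -2>-6, Y: 1=1, Z: 1>-5).

C3, C4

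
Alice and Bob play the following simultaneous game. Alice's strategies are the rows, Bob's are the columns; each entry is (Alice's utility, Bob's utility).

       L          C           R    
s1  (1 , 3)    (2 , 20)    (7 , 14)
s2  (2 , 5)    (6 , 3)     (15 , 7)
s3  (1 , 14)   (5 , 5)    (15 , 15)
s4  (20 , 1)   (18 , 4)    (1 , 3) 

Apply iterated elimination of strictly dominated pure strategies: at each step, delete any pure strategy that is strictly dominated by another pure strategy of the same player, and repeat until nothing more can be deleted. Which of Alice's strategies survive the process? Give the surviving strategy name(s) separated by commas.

s2, s3, s4

Alice's strategy s1 is strictly dominated by s2 (L: 2>1, C: 6>2, R: 15>7) and is removed.
Column L is eliminated: R beats it against every remaining row (s2: 7>5, s3: 15>14, s4: 3>1).
Among the remaining strategies, none is strictly dominated by another pure strategy of the same player, so the elimination stops.
Surviving strategies — Alice: {s2, s3, s4}; Bob: {C, R}.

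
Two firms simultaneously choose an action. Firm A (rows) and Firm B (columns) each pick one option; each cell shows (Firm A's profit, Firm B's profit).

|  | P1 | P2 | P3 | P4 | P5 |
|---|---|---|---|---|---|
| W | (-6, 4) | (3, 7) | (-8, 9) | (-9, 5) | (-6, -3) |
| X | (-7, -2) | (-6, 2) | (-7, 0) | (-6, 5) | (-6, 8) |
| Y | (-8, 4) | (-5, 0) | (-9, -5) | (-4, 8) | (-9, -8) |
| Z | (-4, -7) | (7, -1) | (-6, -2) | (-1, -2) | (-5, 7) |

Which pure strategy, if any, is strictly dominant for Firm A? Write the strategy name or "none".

Z

Z vs W: P1: -4>-6, P2: 7>3, P3: -6>-8, P4: -1>-9, P5: -5>-6.
Z vs X: P1: -4>-7, P2: 7>-6, P3: -6>-7, P4: -1>-6, P5: -5>-6.
Z vs Y: P1: -4>-8, P2: 7>-5, P3: -6>-9, P4: -1>-4, P5: -5>-9.
Z strictly beats every other strategy against every opponent action, so it is strictly dominant.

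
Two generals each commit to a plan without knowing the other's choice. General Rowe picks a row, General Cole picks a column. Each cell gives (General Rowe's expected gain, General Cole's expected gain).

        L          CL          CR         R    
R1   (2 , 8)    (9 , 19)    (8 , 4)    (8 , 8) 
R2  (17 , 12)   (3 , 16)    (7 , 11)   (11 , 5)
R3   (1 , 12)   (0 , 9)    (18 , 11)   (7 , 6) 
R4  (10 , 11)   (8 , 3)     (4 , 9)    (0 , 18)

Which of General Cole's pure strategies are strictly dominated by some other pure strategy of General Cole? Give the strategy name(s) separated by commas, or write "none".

CR

L is not dominated — it holds its own against CL at R3 (12>9); CR at R1 (8>4); R at R1 (8=8).
Nothing dominates CL: L at R1 (19>8); CR at R1 (19>4); R at R1 (19>8).
CR is strictly dominated by L (R1: 8>4, R2: 12>11, R3: 12>11, R4: 11>9).
R: no other strategy beats it everywhere (L at R1 (8=8); CL at R4 (18>3); CR at R1 (8>4)).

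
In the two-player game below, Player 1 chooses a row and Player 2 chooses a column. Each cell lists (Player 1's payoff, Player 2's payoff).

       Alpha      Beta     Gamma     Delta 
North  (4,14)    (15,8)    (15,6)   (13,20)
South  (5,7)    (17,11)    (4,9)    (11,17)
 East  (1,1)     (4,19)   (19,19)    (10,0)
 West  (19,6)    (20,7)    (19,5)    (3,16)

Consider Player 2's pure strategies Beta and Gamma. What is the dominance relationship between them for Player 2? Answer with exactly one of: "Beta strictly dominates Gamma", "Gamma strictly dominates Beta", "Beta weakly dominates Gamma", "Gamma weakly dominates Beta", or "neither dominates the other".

Beta weakly dominates Gamma

Beta's payoffs vs Gamma's, by Player 1's action — North: 8>6, South: 11>9, East: 19=19, West: 7>5.
Beta is at least as good everywhere and strictly better somewhere (tied only at East), so Beta weakly but not strictly dominates Gamma.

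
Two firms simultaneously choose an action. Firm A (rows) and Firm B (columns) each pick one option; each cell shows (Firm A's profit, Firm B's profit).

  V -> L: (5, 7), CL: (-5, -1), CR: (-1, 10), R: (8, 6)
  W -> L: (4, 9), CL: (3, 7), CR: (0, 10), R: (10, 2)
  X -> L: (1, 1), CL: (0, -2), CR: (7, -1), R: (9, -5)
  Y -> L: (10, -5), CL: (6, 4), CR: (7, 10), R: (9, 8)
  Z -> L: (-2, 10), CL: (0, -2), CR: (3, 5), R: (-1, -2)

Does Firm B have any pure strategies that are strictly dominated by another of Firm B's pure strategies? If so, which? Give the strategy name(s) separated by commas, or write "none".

CL, R

L: no other strategy beats it everywhere (CL at V (7>-1); CR at X (1>-1); R at V (7>6)).
CL: dominated, since CR does at least as well everywhere (V: 10>-1, W: 10>7, X: -1>-2, Y: 10>4, Z: 5>-2).
Nothing dominates CR: L at V (10>7); CL at V (10>-1); R at V (10>6).
R is strictly dominated by CR (V: 10>6, W: 10>2, X: -1>-5, Y: 10>8, Z: 5>-2).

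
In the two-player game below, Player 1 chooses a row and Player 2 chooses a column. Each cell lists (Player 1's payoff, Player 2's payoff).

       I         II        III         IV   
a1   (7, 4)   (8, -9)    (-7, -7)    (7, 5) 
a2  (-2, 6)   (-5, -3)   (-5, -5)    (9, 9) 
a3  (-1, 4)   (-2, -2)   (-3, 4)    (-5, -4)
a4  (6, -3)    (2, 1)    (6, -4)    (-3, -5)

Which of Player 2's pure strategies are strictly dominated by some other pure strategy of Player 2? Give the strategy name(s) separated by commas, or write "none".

Nothing dominates I: II at a1 (4>-9); III at a1 (4>-7); IV at a3 (4>-4).
II is not dominated — it holds its own against I at a4 (1>-3); III at a2 (-3>-5); IV at a3 (-2>-4).
III is not dominated — it holds its own against I at a3 (4=4); II at a1 (-7>-9); IV at a3 (4>-4).
IV is not dominated — it holds its own against I at a1 (5>4); II at a1 (5>-9); III at a1 (5>-7).

none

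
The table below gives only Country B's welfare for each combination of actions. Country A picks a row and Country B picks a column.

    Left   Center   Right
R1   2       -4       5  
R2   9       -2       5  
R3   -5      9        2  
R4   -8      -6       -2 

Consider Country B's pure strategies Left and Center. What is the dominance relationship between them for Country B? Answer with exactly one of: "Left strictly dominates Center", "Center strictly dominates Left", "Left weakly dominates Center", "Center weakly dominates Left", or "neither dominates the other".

Compare Left to Center across each choice by Country A: R1: 2>-4, R2: 9>-2, R3: -5<9, R4: -8<-6.
Left does better at R1, R2 but worse at R3, R4; neither strategy dominates the other.

neither dominates the other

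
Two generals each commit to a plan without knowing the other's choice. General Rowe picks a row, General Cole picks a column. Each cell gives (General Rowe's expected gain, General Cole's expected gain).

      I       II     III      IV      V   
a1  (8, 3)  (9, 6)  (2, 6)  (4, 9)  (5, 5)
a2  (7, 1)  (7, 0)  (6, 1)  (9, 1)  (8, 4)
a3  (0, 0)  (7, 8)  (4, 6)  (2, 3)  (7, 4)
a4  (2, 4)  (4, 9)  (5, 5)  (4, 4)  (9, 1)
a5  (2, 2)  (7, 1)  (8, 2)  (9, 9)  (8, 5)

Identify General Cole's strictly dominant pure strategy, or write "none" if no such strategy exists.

I fails to dominate II at a1 (3<6).
II fails to dominate I at a2 (0<1).
III fails to dominate I at a2 (1=1).
IV fails to dominate I at a2 (1=1).
V fails to dominate I at a4 (1<4).
No single strategy dominates all the others.

none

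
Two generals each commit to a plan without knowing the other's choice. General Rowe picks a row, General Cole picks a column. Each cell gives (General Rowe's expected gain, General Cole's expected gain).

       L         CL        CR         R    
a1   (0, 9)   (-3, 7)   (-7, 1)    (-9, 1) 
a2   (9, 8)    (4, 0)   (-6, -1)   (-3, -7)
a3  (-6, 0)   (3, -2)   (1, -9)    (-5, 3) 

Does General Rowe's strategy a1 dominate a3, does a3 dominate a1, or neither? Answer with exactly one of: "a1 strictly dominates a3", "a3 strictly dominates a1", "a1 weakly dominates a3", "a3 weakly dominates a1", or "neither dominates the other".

neither dominates the other

Compare a1 to a3 across every action of General Cole: L: 0>-6, CL: -3<3, CR: -7<1, R: -9<-5.
a1 does better at L but worse at CL, CR, R; neither strategy dominates the other.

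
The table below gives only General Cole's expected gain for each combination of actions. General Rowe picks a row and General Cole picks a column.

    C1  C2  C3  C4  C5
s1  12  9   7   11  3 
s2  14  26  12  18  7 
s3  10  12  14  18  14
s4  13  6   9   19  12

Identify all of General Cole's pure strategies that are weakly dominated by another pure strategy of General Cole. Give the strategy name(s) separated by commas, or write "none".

C1 is not dominated — it holds its own against C2 at s1 (12>9); C3 at s1 (12>7); C4 at s1 (12>11); C5 at s1 (12>3).
Nothing dominates C2: C1 at s2 (26>14); C3 at s1 (9>7); C4 at s2 (26>18); C5 at s1 (9>3).
C3 is weakly dominated by C4 (s1: 11>7, s2: 18>12, s3: 18>14, s4: 19>9).
C4 is not dominated — it holds its own against C1 at s2 (18>14); C2 at s1 (11>9); C3 at s1 (11>7); C5 at s1 (11>3).
C4 weakly dominates C5 — s1: 11>3, s2: 18>7, s3: 18>14, s4: 19>12.

C3, C5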